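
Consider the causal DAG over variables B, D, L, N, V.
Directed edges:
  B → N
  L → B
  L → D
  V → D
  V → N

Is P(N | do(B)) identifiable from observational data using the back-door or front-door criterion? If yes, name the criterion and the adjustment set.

P(N|do(B)): backdoor, adjust for ∅.

desc(B)\{B}={N}; candidates ⊆ {D,L,V}.
∅: B⊥N given ∅ in G with B→· removed — back-door holds.
P(N|do(B)) = P(N|B) — no adjustment needed.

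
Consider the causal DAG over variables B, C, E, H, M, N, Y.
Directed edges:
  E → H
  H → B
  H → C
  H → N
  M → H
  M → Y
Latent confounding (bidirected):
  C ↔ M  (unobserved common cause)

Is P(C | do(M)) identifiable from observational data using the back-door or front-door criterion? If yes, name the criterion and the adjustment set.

P(C|do(M)): frontdoor, adjust for {H}.

desc(M)\{M}={B,C,H,N,Y}; candidates ⊆ {E}.
M↔C: latent back-door arc(s) into M.
size 0: {}; under {} M still reaches {C} ∋ C.
size 1: {E}; under {E} M still reaches {C} ∋ C.
M↔C cannot be blocked by any observed set — no back-door set.
{H}: (i) intercepts every directed M→C path; (ii) no back-door M→{H}; (iii) {M} blocks every back-door {H}→C. Front-door holds.
P(C|do(M)) = Σ_{H} P(H|M) Σ_{M'} P(C|H,M')P(M').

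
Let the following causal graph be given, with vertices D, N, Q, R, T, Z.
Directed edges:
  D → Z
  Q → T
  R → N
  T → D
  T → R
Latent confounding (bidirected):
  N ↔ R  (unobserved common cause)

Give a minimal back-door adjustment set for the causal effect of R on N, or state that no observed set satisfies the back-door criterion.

R→N: no observed back-door set.

desc(R)\{R}={N}; candidates ⊆ {D,Q,T,Z}.
R↔N: latent back-door arc(s) into R.
size 0: {}; under {} R still reaches {D,N,Q,T,Z} ∋ N.
size 1: {D}, {Q}, {T} …(+1); under {D} R still reaches {N,Q,T} ∋ N.
size 2: {D,Q}, {D,T}, {D,Z} …(+3); under {D,Q} R still reaches {N,T} ∋ N.
R↔N cannot be blocked by any observed set — no back-door set.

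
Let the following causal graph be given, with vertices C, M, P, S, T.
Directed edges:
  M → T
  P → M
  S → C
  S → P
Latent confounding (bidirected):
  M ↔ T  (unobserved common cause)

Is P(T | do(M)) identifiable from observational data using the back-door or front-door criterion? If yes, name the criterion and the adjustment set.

P(T|do(M)): not identifiable (no BD/FD set).

desc(M)\{M}={T}; candidates ⊆ {C,P,S}.
M↔T: latent back-door arc(s) into M.
size 0: {}; under {} M still reaches {C,P,S,T} ∋ T.
size 1: {C}, {P}, {S}; under {C} M still reaches {P,S,T} ∋ T.
size 2: {C,P}, {C,S}, {P,S}; under {C,P} M still reaches {T} ∋ T.
M↔T cannot be blocked by any observed set — no back-door set.
No mediator lies on a directed M→…→T path.
Neither criterion identifies P(T|do(M)) in this graph.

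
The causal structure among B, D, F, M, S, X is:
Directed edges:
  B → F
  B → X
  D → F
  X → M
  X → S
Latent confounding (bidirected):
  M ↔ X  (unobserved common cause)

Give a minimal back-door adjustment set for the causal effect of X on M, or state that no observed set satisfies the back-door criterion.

X→M: no observed back-door set.

desc(X)\{X}={M,S}; candidates ⊆ {B,D,F}.
X↔M: latent back-door arc(s) into X.
size 0: {}; under {} X still reaches {B,F,M} ∋ M.
size 1: {B}, {D}, {F}; under {B} X still reaches {M} ∋ M.
size 2: {B,D}, {B,F}, {D,F}; under {B,D} X still reaches {M} ∋ M.
X↔M cannot be blocked by any observed set — no back-door set.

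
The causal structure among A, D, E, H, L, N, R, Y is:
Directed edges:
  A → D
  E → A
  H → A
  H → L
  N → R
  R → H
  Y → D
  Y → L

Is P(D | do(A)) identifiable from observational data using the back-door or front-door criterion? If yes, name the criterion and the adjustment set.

P(D|do(A)): backdoor, adjust for ∅.

desc(A)\{A}={D}; candidates ⊆ {E,H,L,N,R,Y}.
∅: A⊥D given ∅ in G with A→· removed — back-door holds.
P(D|do(A)) = P(D|A) — no adjustment needed.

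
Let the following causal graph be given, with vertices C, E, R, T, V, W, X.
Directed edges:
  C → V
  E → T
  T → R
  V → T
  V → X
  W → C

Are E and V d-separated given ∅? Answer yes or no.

Yes — E ⊥ V | ∅.

Bayes-Ball from E | ∅ reaches {R,T}.
V ∉ reach(E|∅) ⇒ E ⊥ V | ∅.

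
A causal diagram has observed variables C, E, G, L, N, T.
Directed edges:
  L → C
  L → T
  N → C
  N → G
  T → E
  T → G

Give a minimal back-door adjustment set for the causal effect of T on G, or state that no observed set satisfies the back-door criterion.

desc(T)\{T}={E,G}; candidates ⊆ {C,L,N}.
∅: T⊥G given ∅ in G with T→· removed — back-door holds.

T→G: minimal back-door set ∅.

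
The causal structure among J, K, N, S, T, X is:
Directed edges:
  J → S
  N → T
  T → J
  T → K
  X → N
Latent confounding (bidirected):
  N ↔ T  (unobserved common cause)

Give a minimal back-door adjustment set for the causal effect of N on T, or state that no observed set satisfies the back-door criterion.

desc(N)\{N}={J,K,S,T}; candidates ⊆ {X}.
N↔T: latent back-door arc(s) into N.
size 0: {}; under {} N still reaches {J,K,S,T,X} ∋ T.
size 1: {X}; under {X} N still reaches {J,K,S,T} ∋ T.
N↔T cannot be blocked by any observed set — no back-door set.

N→T: no observed back-door set.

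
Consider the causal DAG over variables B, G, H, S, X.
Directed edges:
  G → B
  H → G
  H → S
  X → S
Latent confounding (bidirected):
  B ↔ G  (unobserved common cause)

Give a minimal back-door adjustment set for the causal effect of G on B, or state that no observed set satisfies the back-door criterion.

desc(G)\{G}={B}; candidates ⊆ {H,S,X}.
G↔B: latent back-door arc(s) into G.
size 0: {}; under {} G still reaches {B,H,S} ∋ B.
size 1: {H}, {S}, {X}; under {H} G still reaches {B} ∋ B.
size 2: {H,S}, {H,X}, {S,X}; under {H,S} G still reaches {B} ∋ B.
G↔B cannot be blocked by any observed set — no back-door set.

G→B: no observed back-door set.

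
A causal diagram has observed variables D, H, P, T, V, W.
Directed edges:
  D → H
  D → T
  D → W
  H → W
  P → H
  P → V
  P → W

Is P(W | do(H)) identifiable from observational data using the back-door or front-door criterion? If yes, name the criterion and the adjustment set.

P(W|do(H)): backdoor, adjust for {D, P}.

desc(H)\{H}={W}; candidates ⊆ {D,P,T,V}.
size 0: {}; under {} H still reaches {D,P,T,V,W} ∋ W.
size 1: {D}, {P}, {T} …(+1); under {D} H still reaches {P,V,W} ∋ W.
{D,P}: H⊥W given {D,P} in G with H→· removed — back-door holds.
P(W|do(H)) = Σ_{D,P} P(W|H,D,P)·P(D,P).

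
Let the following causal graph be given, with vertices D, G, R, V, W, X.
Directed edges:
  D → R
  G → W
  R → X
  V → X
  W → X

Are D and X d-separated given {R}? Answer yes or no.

Yes — D ⊥ X | {R}.

Bayes-Ball from D | {R} reaches ∅.
X ∉ reach(D|{R}) ⇒ D ⊥ X | {R}.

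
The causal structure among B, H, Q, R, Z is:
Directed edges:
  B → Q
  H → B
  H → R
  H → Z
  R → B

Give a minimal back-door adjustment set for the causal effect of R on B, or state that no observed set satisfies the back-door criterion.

desc(R)\{R}={B,Q}; candidates ⊆ {H,Z}.
size 0: {}; under {} R still reaches {B,H,Q,Z} ∋ B.
{H}: R⊥B given {H} in G with R→· removed — back-door holds.

R→B: minimal back-door set {H}.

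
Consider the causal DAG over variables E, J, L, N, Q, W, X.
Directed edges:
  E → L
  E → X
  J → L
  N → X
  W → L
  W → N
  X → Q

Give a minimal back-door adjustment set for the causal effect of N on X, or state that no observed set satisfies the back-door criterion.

desc(N)\{N}={Q,X}; candidates ⊆ {E,J,L,W}.
∅: N⊥X given ∅ in G with N→· removed — back-door holds.

N→X: minimal back-door set ∅.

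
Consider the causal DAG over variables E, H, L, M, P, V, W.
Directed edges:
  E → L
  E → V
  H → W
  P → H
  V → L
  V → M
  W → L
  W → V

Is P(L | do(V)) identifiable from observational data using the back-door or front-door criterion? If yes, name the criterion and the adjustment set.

desc(V)\{V}={L,M}; candidates ⊆ {E,H,P,W}.
size 0: {}; under {} V still reaches {E,H,L,P,W} ∋ L.
size 1: {E}, {H}, {P} …(+1); under {E} V still reaches {H,L,P,W} ∋ L.
{E,W}: V⊥L given {E,W} in G with V→· removed — back-door holds.
P(L|do(V)) = Σ_{E,W} P(L|V,E,W)·P(E,W).

P(L|do(V)): backdoor, adjust for {E, W}.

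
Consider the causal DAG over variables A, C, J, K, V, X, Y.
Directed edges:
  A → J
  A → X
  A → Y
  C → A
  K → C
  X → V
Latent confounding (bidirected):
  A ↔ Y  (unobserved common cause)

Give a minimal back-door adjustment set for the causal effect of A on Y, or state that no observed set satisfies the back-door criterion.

desc(A)\{A}={J,V,X,Y}; candidates ⊆ {C,K}.
A↔Y: latent back-door arc(s) into A.
size 0: {}; under {} A still reaches {C,K,Y} ∋ Y.
size 1: {C}, {K}; under {C} A still reaches {Y} ∋ Y.
size 2: {C,K}; under {C,K} A still reaches {Y} ∋ Y.
A↔Y cannot be blocked by any observed set — no back-door set.

A→Y: no observed back-door set.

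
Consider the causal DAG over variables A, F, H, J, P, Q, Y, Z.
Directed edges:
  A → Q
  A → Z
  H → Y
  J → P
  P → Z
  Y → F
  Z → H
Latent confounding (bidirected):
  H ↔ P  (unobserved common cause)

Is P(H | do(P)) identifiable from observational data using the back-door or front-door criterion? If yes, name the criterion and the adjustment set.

P(H|do(P)): frontdoor, adjust for {Z}.

desc(P)\{P}={F,H,Y,Z}; candidates ⊆ {A,J,Q}.
P↔H: latent back-door arc(s) into P.
size 0: {}; under {} P still reaches {F,H,J,Y} ∋ H.
size 1: {A}, {J}, {Q}; under {A} P still reaches {F,H,J,Y} ∋ H.
size 2: {A,J}, {A,Q}, {J,Q}; under {A,J} P still reaches {F,H,Y} ∋ H.
P↔H cannot be blocked by any observed set — no back-door set.
{Z}: (i) intercepts every directed P→H path; (ii) no back-door P→{Z}; (iii) {P} blocks every back-door {Z}→H. Front-door holds.
P(H|do(P)) = Σ_{Z} P(Z|P) Σ_{P'} P(H|Z,P')P(P').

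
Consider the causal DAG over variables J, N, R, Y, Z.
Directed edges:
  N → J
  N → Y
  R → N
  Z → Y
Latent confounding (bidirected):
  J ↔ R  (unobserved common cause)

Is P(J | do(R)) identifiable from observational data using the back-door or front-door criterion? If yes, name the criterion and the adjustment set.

P(J|do(R)): frontdoor, adjust for {N}.

desc(R)\{R}={J,N,Y}; candidates ⊆ {Z}.
R↔J: latent back-door arc(s) into R.
size 0: {}; under {} R still reaches {J} ∋ J.
size 1: {Z}; under {Z} R still reaches {J} ∋ J.
R↔J cannot be blocked by any observed set — no back-door set.
{N}: (i) intercepts every directed R→J path; (ii) no back-door R→{N}; (iii) {R} blocks every back-door {N}→J. Front-door holds.
P(J|do(R)) = Σ_{N} P(N|R) Σ_{R'} P(J|N,R')P(R').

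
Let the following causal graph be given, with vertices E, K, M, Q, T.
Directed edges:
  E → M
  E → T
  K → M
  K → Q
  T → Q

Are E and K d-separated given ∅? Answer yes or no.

Bayes-Ball from E | ∅ reaches {M,Q,T}.
K ∉ reach(E|∅) ⇒ E ⊥ K | ∅.

Yes — E ⊥ K | ∅.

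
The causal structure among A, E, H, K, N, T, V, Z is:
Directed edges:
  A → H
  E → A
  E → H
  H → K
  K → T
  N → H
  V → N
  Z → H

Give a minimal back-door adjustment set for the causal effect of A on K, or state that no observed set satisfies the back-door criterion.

desc(A)\{A}={H,K,T}; candidates ⊆ {E,N,V,Z}.
size 0: {}; under {} A still reaches {E,H,K,T} ∋ K.
{E}: A⊥K given {E} in G with A→· removed — back-door holds.

A→K: minimal back-door set {E}.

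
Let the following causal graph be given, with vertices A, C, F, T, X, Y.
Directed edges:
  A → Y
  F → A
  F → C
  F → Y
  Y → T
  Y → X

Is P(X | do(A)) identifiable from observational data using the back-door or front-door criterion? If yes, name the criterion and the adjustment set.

P(X|do(A)): backdoor, adjust for {F}.

desc(A)\{A}={T,X,Y}; candidates ⊆ {C,F}.
size 0: {}; under {} A still reaches {C,F,T,X,Y} ∋ X.
{F}: A⊥X given {F} in G with A→· removed — back-door holds.
P(X|do(A)) = Σ_{F} P(X|A,F)·P(F).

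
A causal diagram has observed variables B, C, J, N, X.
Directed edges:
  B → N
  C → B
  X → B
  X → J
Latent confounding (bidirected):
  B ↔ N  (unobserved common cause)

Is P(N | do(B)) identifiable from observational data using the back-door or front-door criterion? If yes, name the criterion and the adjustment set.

desc(B)\{B}={N}; candidates ⊆ {C,J,X}.
B↔N: latent back-door arc(s) into B.
size 0: {}; under {} B still reaches {C,J,N,X} ∋ N.
size 1: {C}, {J}, {X}; under {C} B still reaches {J,N,X} ∋ N.
size 2: {C,J}, {C,X}, {J,X}; under {C,J} B still reaches {N,X} ∋ N.
B↔N cannot be blocked by any observed set — no back-door set.
No mediator lies on a directed B→…→N path.
Neither criterion identifies P(N|do(B)) in this graph.

P(N|do(B)): not identifiable (no BD/FD set).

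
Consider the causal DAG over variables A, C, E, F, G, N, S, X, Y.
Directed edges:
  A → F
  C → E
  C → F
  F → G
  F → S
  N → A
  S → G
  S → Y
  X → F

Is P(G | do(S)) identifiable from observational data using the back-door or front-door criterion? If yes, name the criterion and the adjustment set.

desc(S)\{S}={G,Y}; candidates ⊆ {A,C,E,F,N,X}.
size 0: {}; under {} S still reaches {A,C,E,F,G,N,X} ∋ G.
{F}: S⊥G given {F} in G with S→· removed — back-door holds.
P(G|do(S)) = Σ_{F} P(G|S,F)·P(F).

P(G|do(S)): backdoor, adjust for {F}.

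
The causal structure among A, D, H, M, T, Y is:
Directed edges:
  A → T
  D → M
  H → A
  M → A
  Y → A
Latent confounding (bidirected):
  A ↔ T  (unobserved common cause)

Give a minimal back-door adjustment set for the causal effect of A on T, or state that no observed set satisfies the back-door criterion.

A→T: no observed back-door set.

desc(A)\{A}={T}; candidates ⊆ {D,H,M,Y}.
A↔T: latent back-door arc(s) into A.
size 0: {}; under {} A still reaches {D,H,M,T,Y} ∋ T.
size 1: {D}, {H}, {M} …(+1); under {D} A still reaches {H,M,T,Y} ∋ T.
size 2: {D,H}, {D,M}, {D,Y} …(+3); under {D,H} A still reaches {M,T,Y} ∋ T.
A↔T cannot be blocked by any observed set — no back-door set.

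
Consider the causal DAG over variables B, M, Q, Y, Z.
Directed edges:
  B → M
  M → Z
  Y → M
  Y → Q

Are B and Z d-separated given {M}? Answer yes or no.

Yes — B ⊥ Z | {M}.

Bayes-Ball from B | {M} reaches {Q,Y}.
Z ∉ reach(B|{M}) ⇒ B ⊥ Z | {M}.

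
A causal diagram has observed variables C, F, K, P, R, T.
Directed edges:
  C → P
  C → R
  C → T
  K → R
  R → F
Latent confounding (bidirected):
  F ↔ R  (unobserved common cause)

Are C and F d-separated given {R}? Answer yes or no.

Bayes-Ball from C | {R} reaches {F,K,P,T}.
F ∈ reach(C|{R}) ⇒ C ⊥̸ F | {R}.

No — C and F are d-connected given {R}.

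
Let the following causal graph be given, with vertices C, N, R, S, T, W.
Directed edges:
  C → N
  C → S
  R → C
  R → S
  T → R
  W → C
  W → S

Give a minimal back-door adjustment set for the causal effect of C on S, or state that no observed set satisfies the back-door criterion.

C→S: minimal back-door set {R, W}.

desc(C)\{C}={N,S}; candidates ⊆ {R,T,W}.
size 0: {}; under {} C still reaches {R,S,T,W} ∋ S.
size 1: {R}, {T}, {W}; under {R} C still reaches {S,W} ∋ S.
{R,W}: C⊥S given {R,W} in G with C→· removed — back-door holds.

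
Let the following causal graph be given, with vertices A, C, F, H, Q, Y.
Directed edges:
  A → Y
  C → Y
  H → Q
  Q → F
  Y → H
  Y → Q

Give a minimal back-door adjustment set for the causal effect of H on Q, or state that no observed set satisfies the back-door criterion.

desc(H)\{H}={F,Q}; candidates ⊆ {A,C,Y}.
size 0: {}; under {} H still reaches {A,C,F,Q,Y} ∋ Q.
{Y}: H⊥Q given {Y} in G with H→· removed — back-door holds.

H→Q: minimal back-door set {Y}.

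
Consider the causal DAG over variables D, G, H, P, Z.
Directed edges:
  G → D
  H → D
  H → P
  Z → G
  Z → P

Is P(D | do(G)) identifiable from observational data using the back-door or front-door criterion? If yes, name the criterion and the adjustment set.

desc(G)\{G}={D}; candidates ⊆ {H,P,Z}.
∅: G⊥D given ∅ in G with G→· removed — back-door holds.
P(D|do(G)) = P(D|G) — no adjustment needed.

P(D|do(G)): backdoor, adjust for ∅.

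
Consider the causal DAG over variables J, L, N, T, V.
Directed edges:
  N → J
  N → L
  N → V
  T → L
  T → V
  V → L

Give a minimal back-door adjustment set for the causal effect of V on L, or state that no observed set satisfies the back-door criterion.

desc(V)\{V}={L}; candidates ⊆ {J,N,T}.
size 0: {}; under {} V still reaches {J,L,N,T} ∋ L.
size 1: {J}, {N}, {T}; under {J} V still reaches {L,N,T} ∋ L.
{N,T}: V⊥L given {N,T} in G with V→· removed — back-door holds.

V→L: minimal back-door set {N, T}.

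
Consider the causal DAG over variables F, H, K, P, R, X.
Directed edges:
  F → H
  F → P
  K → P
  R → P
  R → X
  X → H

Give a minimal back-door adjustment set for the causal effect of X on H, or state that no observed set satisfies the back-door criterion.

desc(X)\{X}={H}; candidates ⊆ {F,K,P,R}.
∅: X⊥H given ∅ in G with X→· removed — back-door holds.

X→H: minimal back-door set ∅.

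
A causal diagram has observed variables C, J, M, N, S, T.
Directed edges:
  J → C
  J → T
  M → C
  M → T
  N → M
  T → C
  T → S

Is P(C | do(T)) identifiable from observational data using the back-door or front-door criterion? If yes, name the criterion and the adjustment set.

P(C|do(T)): backdoor, adjust for {J, M}.

desc(T)\{T}={C,S}; candidates ⊆ {J,M,N}.
size 0: {}; under {} T still reaches {C,J,M,N} ∋ C.
size 1: {J}, {M}, {N}; under {J} T still reaches {C,M,N} ∋ C.
{J,M}: T⊥C given {J,M} in G with T→· removed — back-door holds.
P(C|do(T)) = Σ_{J,M} P(C|T,J,M)·P(J,M).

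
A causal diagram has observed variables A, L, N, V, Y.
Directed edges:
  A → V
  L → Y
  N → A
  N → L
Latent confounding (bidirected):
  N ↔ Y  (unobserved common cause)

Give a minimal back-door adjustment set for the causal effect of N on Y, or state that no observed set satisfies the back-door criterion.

desc(N)\{N}={A,L,V,Y}; candidates ⊆ {—}.
N↔Y: latent back-door arc(s) into N.
size 0: {}; under {} N still reaches {Y} ∋ Y.
N↔Y cannot be blocked by any observed set — no back-door set.

N→Y: no observed back-door set.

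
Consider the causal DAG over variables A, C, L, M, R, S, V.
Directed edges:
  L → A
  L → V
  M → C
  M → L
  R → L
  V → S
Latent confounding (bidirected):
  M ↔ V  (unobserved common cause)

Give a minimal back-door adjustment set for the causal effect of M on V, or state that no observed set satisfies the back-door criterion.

desc(M)\{M}={A,C,L,S,V}; candidates ⊆ {R}.
M↔V: latent back-door arc(s) into M.
size 0: {}; under {} M still reaches {S,V} ∋ V.
size 1: {R}; under {R} M still reaches {S,V} ∋ V.
M↔V cannot be blocked by any observed set — no back-door set.

M→V: no observed back-door set.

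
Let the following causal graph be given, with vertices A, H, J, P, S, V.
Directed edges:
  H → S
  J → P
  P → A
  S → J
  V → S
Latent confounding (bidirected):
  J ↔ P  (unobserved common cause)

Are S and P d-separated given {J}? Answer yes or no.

Bayes-Ball from S | {J} reaches {A,H,P,V}.
P ∈ reach(S|{J}) ⇒ S ⊥̸ P | {J}.

No — S and P are d-connected given {J}.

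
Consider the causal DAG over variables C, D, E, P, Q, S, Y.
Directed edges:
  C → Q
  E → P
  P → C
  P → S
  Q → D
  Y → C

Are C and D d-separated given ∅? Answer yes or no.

No — C and D are d-connected given ∅.

Bayes-Ball from C | ∅ reaches {D,E,P,Q,S,Y}.
D ∈ reach(C|∅) ⇒ C ⊥̸ D | ∅.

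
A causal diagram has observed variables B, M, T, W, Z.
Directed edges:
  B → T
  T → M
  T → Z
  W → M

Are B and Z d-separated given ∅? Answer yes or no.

No — B and Z are d-connected given ∅.

Bayes-Ball from B | ∅ reaches {M,T,Z}.
Z ∈ reach(B|∅) ⇒ B ⊥̸ Z | ∅.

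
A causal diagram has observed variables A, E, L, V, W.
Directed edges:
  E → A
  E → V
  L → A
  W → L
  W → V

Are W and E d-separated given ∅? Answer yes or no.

Yes — W ⊥ E | ∅.

Bayes-Ball from W | ∅ reaches {A,L,V}.
E ∉ reach(W|∅) ⇒ W ⊥ E | ∅.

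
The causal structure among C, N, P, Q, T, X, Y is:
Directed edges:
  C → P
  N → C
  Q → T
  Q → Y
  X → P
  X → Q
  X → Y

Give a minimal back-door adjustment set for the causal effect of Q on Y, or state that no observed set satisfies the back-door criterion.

desc(Q)\{Q}={T,Y}; candidates ⊆ {C,N,P,X}.
size 0: {}; under {} Q still reaches {P,X,Y} ∋ Y.
{X}: Q⊥Y given {X} in G with Q→· removed — back-door holds.

Q→Y: minimal back-door set {X}.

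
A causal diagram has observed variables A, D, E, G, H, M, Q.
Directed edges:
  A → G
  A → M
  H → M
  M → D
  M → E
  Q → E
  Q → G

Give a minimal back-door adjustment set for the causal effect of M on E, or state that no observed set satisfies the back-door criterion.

desc(M)\{M}={D,E}; candidates ⊆ {A,G,H,Q}.
∅: M⊥E given ∅ in G with M→· removed — back-door holds.

M→E: minimal back-door set ∅.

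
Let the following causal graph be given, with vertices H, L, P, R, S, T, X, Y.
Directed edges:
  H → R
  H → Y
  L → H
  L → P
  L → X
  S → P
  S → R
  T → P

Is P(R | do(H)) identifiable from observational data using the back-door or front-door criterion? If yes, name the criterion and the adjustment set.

desc(H)\{H}={R,Y}; candidates ⊆ {L,P,S,T,X}.
∅: H⊥R given ∅ in G with H→· removed — back-door holds.
P(R|do(H)) = P(R|H) — no adjustment needed.

P(R|do(H)): backdoor, adjust for ∅.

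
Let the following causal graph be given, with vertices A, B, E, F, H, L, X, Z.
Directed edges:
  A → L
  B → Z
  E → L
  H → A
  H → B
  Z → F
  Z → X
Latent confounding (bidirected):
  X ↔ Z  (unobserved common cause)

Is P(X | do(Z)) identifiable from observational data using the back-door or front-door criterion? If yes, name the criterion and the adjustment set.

P(X|do(Z)): not identifiable (no BD/FD set).

desc(Z)\{Z}={F,X}; candidates ⊆ {A,B,E,H,L}.
Z↔X: latent back-door arc(s) into Z.
size 0: {}; under {} Z still reaches {A,B,H,L,X} ∋ X.
size 1: {A}, {B}, {E} …(+2); under {A} Z still reaches {B,H,X} ∋ X.
size 2: {A,B}, {A,E}, {A,H} …(+7); under {A,B} Z still reaches {X} ∋ X.
Z↔X cannot be blocked by any observed set — no back-door set.
No mediator lies on a directed Z→…→X path.
Neither criterion identifies P(X|do(Z)) in this graph.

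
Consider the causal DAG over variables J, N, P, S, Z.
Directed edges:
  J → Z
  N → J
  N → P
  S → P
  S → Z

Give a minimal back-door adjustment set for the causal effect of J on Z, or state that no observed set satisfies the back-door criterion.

desc(J)\{J}={Z}; candidates ⊆ {N,P,S}.
∅: J⊥Z given ∅ in G with J→· removed — back-door holds.

J→Z: minimal back-door set ∅.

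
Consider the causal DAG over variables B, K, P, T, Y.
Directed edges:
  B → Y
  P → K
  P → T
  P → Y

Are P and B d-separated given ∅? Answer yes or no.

Bayes-Ball from P | ∅ reaches {K,T,Y}.
B ∉ reach(P|∅) ⇒ P ⊥ B | ∅.

Yes — P ⊥ B | ∅.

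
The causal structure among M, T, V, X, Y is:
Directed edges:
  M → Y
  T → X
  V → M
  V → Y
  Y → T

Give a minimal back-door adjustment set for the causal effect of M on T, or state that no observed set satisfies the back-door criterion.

M→T: minimal back-door set {V}.

desc(M)\{M}={T,X,Y}; candidates ⊆ {V}.
size 0: {}; under {} M still reaches {T,V,X,Y} ∋ T.
{V}: M⊥T given {V} in G with M→· removed — back-door holds.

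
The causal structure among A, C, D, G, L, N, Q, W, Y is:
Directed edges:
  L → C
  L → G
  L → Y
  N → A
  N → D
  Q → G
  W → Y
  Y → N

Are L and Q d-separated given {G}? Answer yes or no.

No — L and Q are d-connected given {G}.

Bayes-Ball from L | {G} reaches {A,C,D,N,Q,Y}.
Q ∈ reach(L|{G}) ⇒ L ⊥̸ Q | {G}.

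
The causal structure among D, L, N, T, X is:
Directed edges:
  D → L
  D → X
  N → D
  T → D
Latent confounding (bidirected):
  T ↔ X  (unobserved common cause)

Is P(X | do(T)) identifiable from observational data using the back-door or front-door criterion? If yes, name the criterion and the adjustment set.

P(X|do(T)): frontdoor, adjust for {D}.

desc(T)\{T}={D,L,X}; candidates ⊆ {N}.
T↔X: latent back-door arc(s) into T.
size 0: {}; under {} T still reaches {X} ∋ X.
size 1: {N}; under {N} T still reaches {X} ∋ X.
T↔X cannot be blocked by any observed set — no back-door set.
{D}: (i) intercepts every directed T→X path; (ii) no back-door T→{D}; (iii) {T} blocks every back-door {D}→X. Front-door holds.
P(X|do(T)) = Σ_{D} P(D|T) Σ_{T'} P(X|D,T')P(T').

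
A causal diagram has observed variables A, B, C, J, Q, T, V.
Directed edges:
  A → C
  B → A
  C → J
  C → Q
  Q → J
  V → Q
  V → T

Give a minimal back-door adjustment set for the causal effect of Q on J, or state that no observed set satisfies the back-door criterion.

desc(Q)\{Q}={J}; candidates ⊆ {A,B,C,T,V}.
size 0: {}; under {} Q still reaches {A,B,C,J,T,V} ∋ J.
{C}: Q⊥J given {C} in G with Q→· removed — back-door holds.

Q→J: minimal back-door set {C}.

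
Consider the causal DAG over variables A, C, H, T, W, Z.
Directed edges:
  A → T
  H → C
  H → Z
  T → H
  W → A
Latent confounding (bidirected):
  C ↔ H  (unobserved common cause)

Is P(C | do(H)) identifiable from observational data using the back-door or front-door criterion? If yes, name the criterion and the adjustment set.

desc(H)\{H}={C,Z}; candidates ⊆ {A,T,W}.
H↔C: latent back-door arc(s) into H.
size 0: {}; under {} H still reaches {A,C,T,W} ∋ C.
size 1: {A}, {T}, {W}; under {A} H still reaches {C,T} ∋ C.
size 2: {A,T}, {A,W}, {T,W}; under {A,T} H still reaches {C} ∋ C.
H↔C cannot be blocked by any observed set — no back-door set.
No mediator lies on a directed H→…→C path.
Neither criterion identifies P(C|do(H)) in this graph.

P(C|do(H)): not identifiable (no BD/FD set).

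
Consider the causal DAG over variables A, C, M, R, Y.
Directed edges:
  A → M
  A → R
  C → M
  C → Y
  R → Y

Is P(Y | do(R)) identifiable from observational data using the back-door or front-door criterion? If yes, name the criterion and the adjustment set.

desc(R)\{R}={Y}; candidates ⊆ {A,C,M}.
∅: R⊥Y given ∅ in G with R→· removed — back-door holds.
P(Y|do(R)) = P(Y|R) — no adjustment needed.

P(Y|do(R)): backdoor, adjust for ∅.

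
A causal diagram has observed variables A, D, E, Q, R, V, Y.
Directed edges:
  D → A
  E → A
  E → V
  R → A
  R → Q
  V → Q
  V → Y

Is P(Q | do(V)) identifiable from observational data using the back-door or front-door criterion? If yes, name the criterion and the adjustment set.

P(Q|do(V)): backdoor, adjust for ∅.

desc(V)\{V}={Q,Y}; candidates ⊆ {A,D,E,R}.
∅: V⊥Q given ∅ in G with V→· removed — back-door holds.
P(Q|do(V)) = P(Q|V) — no adjustment needed.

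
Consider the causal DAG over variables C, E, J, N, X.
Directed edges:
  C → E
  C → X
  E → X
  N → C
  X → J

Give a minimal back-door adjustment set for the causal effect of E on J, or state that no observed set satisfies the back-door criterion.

E→J: minimal back-door set {C}.

desc(E)\{E}={J,X}; candidates ⊆ {C,N}.
size 0: {}; under {} E still reaches {C,J,N,X} ∋ J.
{C}: E⊥J given {C} in G with E→· removed — back-door holds.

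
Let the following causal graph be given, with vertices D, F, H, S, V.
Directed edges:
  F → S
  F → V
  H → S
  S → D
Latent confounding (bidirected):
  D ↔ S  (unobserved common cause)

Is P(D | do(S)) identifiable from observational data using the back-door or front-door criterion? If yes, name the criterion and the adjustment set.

desc(S)\{S}={D}; candidates ⊆ {F,H,V}.
S↔D: latent back-door arc(s) into S.
size 0: {}; under {} S still reaches {D,F,H,V} ∋ D.
size 1: {F}, {H}, {V}; under {F} S still reaches {D,H} ∋ D.
size 2: {F,H}, {F,V}, {H,V}; under {F,H} S still reaches {D} ∋ D.
S↔D cannot be blocked by any observed set — no back-door set.
No mediator lies on a directed S→…→D path.
Neither criterion identifies P(D|do(S)) in this graph.

P(D|do(S)): not identifiable (no BD/FD set).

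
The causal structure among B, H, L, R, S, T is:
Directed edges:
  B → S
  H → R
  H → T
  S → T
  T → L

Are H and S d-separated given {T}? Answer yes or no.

No — H and S are d-connected given {T}.

Bayes-Ball from H | {T} reaches {B,R,S}.
S ∈ reach(H|{T}) ⇒ H ⊥̸ S | {T}.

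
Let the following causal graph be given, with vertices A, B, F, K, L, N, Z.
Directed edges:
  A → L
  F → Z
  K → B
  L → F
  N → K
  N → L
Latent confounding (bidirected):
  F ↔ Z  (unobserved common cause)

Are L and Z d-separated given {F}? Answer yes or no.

Bayes-Ball from L | {F} reaches {A,B,K,N,Z}.
Z ∈ reach(L|{F}) ⇒ L ⊥̸ Z | {F}.

No — L and Z are d-connected given {F}.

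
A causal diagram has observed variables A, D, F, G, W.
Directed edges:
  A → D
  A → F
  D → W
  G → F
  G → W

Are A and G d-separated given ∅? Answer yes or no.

Yes — A ⊥ G | ∅.

Bayes-Ball from A | ∅ reaches {D,F,W}.
G ∉ reach(A|∅) ⇒ A ⊥ G | ∅.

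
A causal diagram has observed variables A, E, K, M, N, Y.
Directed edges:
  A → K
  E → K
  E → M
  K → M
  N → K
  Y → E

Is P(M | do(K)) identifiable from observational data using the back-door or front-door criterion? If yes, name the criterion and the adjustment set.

P(M|do(K)): backdoor, adjust for {E}.

desc(K)\{K}={M}; candidates ⊆ {A,E,N,Y}.
size 0: {}; under {} K still reaches {A,E,M,N,Y} ∋ M.
{E}: K⊥M given {E} in G with K→· removed — back-door holds.
P(M|do(K)) = Σ_{E} P(M|K,E)·P(E).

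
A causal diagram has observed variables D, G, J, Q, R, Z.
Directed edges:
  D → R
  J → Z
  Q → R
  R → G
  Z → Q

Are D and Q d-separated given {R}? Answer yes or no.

No — D and Q are d-connected given {R}.

Bayes-Ball from D | {R} reaches {J,Q,Z}.
Q ∈ reach(D|{R}) ⇒ D ⊥̸ Q | {R}.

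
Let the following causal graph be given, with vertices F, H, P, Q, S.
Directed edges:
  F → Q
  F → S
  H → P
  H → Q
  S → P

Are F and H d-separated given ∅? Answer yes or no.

Yes — F ⊥ H | ∅.

Bayes-Ball from F | ∅ reaches {P,Q,S}.
H ∉ reach(F|∅) ⇒ F ⊥ H | ∅.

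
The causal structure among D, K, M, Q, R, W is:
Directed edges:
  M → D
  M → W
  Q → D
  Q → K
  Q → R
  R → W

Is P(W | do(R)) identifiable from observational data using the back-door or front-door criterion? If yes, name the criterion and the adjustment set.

desc(R)\{R}={W}; candidates ⊆ {D,K,M,Q}.
∅: R⊥W given ∅ in G with R→· removed — back-door holds.
P(W|do(R)) = P(W|R) — no adjustment needed.

P(W|do(R)): backdoor, adjust for ∅.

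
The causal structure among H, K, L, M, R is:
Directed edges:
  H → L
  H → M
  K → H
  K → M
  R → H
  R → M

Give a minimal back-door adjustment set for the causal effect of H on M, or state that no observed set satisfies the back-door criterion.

H→M: minimal back-door set {K, R}.

desc(H)\{H}={L,M}; candidates ⊆ {K,R}.
size 0: {}; under {} H still reaches {K,M,R} ∋ M.
size 1: {K}, {R}; under {K} H still reaches {M,R} ∋ M.
{K,R}: H⊥M given {K,R} in G with H→· removed — back-door holds.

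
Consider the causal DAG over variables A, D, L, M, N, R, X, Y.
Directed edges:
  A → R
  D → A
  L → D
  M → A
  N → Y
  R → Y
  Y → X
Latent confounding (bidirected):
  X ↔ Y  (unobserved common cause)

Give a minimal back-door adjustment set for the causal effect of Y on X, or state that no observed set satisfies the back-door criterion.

Y→X: no observed back-door set.

desc(Y)\{Y}={X}; candidates ⊆ {A,D,L,M,N,R}.
Y↔X: latent back-door arc(s) into Y.
size 0: {}; under {} Y still reaches {A,D,L,M,N,R,X} ∋ X.
size 1: {A}, {D}, {L} …(+3); under {A} Y still reaches {N,R,X} ∋ X.
size 2: {A,D}, {A,L}, {A,M} …(+12); under {A,D} Y still reaches {N,R,X} ∋ X.
Y↔X cannot be blocked by any observed set — no back-door set.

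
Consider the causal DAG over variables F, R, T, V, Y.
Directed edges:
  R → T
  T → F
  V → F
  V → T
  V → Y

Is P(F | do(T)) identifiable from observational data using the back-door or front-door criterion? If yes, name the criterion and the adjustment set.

P(F|do(T)): backdoor, adjust for {V}.

desc(T)\{T}={F}; candidates ⊆ {R,V,Y}.
size 0: {}; under {} T still reaches {F,R,V,Y} ∋ F.
{V}: T⊥F given {V} in G with T→· removed — back-door holds.
P(F|do(T)) = Σ_{V} P(F|T,V)·P(V).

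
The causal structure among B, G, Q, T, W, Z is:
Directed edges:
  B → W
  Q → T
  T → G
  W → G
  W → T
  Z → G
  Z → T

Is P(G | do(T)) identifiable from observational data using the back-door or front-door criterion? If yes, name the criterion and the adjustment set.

P(G|do(T)): backdoor, adjust for {W, Z}.

desc(T)\{T}={G}; candidates ⊆ {B,Q,W,Z}.
size 0: {}; under {} T still reaches {B,G,Q,W,Z} ∋ G.
size 1: {B}, {Q}, {W} …(+1); under {B} T still reaches {G,Q,W,Z} ∋ G.
{W,Z}: T⊥G given {W,Z} in G with T→· removed — back-door holds.
P(G|do(T)) = Σ_{W,Z} P(G|T,W,Z)·P(W,Z).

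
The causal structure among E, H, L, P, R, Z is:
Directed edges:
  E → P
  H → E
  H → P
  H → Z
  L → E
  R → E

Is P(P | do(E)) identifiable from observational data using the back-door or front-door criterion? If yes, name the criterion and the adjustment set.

desc(E)\{E}={P}; candidates ⊆ {H,L,R,Z}.
size 0: {}; under {} E still reaches {H,L,P,R,Z} ∋ P.
{H}: E⊥P given {H} in G with E→· removed — back-door holds.
P(P|do(E)) = Σ_{H} P(P|E,H)·P(H).

P(P|do(E)): backdoor, adjust for {H}.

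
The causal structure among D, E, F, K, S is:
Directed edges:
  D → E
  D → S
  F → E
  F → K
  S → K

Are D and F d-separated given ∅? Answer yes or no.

Bayes-Ball from D | ∅ reaches {E,K,S}.
F ∉ reach(D|∅) ⇒ D ⊥ F | ∅.

Yes — D ⊥ F | ∅.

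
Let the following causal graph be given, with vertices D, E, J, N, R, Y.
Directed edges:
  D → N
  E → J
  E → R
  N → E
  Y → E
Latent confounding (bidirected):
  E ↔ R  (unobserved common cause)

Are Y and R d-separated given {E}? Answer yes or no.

No — Y and R are d-connected given {E}.

Bayes-Ball from Y | {E} reaches {D,N,R}.
R ∈ reach(Y|{E}) ⇒ Y ⊥̸ R | {E}.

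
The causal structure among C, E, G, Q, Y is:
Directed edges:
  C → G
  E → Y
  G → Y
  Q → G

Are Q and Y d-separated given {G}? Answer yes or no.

Yes — Q ⊥ Y | {G}.

Bayes-Ball from Q | {G} reaches {C}.
Y ∉ reach(Q|{G}) ⇒ Q ⊥ Y | {G}.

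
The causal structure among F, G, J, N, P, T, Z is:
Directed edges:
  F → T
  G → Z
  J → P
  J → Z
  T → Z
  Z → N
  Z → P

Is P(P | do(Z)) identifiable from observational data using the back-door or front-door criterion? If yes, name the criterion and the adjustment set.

P(P|do(Z)): backdoor, adjust for {J}.

desc(Z)\{Z}={N,P}; candidates ⊆ {F,G,J,T}.
size 0: {}; under {} Z still reaches {F,G,J,P,T} ∋ P.
{J}: Z⊥P given {J} in G with Z→· removed — back-door holds.
P(P|do(Z)) = Σ_{J} P(P|Z,J)·P(J).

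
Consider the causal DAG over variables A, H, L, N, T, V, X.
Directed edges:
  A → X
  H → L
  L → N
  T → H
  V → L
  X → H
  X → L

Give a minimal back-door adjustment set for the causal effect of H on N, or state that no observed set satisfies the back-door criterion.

desc(H)\{H}={L,N}; candidates ⊆ {A,T,V,X}.
size 0: {}; under {} H still reaches {A,L,N,T,X} ∋ N.
{X}: H⊥N given {X} in G with H→· removed — back-door holds.

H→N: minimal back-door set {X}.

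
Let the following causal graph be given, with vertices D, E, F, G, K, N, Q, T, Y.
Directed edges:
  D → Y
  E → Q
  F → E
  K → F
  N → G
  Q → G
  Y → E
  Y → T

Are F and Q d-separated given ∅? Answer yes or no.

Bayes-Ball from F | ∅ reaches {E,G,K,Q}.
Q ∈ reach(F|∅) ⇒ F ⊥̸ Q | ∅.

No — F and Q are d-connected given ∅.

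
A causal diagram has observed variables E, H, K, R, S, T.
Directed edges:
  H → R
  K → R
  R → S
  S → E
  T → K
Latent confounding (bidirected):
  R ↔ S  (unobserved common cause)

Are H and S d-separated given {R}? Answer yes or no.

Bayes-Ball from H | {R} reaches {E,K,S,T}.
S ∈ reach(H|{R}) ⇒ H ⊥̸ S | {R}.

No — H and S are d-connected given {R}.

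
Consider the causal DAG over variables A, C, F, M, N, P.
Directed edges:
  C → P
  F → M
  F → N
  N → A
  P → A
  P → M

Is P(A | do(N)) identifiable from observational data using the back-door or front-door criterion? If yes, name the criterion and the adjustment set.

desc(N)\{N}={A}; candidates ⊆ {C,F,M,P}.
∅: N⊥A given ∅ in G with N→· removed — back-door holds.
P(A|do(N)) = P(A|N) — no adjustment needed.

P(A|do(N)): backdoor, adjust for ∅.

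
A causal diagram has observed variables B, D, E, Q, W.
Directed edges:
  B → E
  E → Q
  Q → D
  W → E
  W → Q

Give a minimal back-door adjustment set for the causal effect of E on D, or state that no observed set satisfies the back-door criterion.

E→D: minimal back-door set {W}.

desc(E)\{E}={D,Q}; candidates ⊆ {B,W}.
size 0: {}; under {} E still reaches {B,D,Q,W} ∋ D.
{W}: E⊥D given {W} in G with E→· removed — back-door holds.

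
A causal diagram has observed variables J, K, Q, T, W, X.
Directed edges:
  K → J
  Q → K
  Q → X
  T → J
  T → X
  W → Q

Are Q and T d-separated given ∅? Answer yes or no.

Bayes-Ball from Q | ∅ reaches {J,K,W,X}.
T ∉ reach(Q|∅) ⇒ Q ⊥ T | ∅.

Yes — Q ⊥ T | ∅.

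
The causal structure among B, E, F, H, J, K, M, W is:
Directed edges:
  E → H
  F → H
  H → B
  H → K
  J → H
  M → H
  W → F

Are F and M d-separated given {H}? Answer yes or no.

No — F and M are d-connected given {H}.

Bayes-Ball from F | {H} reaches {E,J,M,W}.
M ∈ reach(F|{H}) ⇒ F ⊥̸ M | {H}.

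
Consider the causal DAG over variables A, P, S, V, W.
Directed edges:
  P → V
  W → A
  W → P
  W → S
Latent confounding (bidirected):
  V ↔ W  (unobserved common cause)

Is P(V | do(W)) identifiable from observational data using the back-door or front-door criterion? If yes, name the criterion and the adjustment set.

P(V|do(W)): frontdoor, adjust for {P}.

desc(W)\{W}={A,P,S,V}; candidates ⊆ {—}.
W↔V: latent back-door arc(s) into W.
size 0: {}; under {} W still reaches {V} ∋ V.
W↔V cannot be blocked by any observed set — no back-door set.
{P}: (i) intercepts every directed W→V path; (ii) no back-door W→{P}; (iii) {W} blocks every back-door {P}→V. Front-door holds.
P(V|do(W)) = Σ_{P} P(P|W) Σ_{W'} P(V|P,W')P(W').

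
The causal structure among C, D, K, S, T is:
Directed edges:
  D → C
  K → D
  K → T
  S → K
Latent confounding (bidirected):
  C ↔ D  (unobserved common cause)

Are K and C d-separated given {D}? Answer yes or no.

No — K and C are d-connected given {D}.

Bayes-Ball from K | {D} reaches {C,S,T}.
C ∈ reach(K|{D}) ⇒ K ⊥̸ C | {D}.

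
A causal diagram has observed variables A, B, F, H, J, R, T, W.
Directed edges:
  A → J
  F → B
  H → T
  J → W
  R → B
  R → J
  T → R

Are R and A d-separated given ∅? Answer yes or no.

Yes — R ⊥ A | ∅.

Bayes-Ball from R | ∅ reaches {B,H,J,T,W}.
A ∉ reach(R|∅) ⇒ R ⊥ A | ∅.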